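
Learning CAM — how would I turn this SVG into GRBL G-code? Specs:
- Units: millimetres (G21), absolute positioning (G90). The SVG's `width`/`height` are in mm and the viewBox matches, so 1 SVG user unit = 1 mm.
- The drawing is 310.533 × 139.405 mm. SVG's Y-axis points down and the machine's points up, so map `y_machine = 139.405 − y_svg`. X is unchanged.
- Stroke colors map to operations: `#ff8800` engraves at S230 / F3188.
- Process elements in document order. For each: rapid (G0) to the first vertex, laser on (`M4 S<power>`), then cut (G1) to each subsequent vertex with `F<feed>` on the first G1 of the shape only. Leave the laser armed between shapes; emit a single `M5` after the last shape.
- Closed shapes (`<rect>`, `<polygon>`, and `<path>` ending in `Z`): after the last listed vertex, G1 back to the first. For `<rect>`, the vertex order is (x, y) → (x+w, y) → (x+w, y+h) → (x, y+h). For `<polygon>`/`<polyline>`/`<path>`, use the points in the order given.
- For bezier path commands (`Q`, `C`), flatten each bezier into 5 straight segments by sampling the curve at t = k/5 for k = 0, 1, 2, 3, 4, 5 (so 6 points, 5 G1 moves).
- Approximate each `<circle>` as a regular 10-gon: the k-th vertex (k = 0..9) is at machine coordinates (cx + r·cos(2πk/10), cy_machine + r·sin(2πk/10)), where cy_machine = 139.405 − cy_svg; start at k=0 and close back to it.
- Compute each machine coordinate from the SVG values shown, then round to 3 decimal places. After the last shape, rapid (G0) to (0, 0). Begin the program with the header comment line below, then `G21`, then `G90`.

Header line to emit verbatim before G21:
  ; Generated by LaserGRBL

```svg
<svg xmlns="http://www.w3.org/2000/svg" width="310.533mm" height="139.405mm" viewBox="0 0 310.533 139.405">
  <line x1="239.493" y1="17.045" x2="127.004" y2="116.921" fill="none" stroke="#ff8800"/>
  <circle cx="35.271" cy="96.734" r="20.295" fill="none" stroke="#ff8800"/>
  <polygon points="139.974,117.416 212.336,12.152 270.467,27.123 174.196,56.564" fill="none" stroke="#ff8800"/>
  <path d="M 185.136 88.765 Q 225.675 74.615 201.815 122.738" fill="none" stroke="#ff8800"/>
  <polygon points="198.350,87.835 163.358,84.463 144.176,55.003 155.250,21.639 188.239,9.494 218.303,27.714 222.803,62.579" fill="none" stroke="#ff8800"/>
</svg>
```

viewBox `0 0 310.533 139.405` with mm width/height → 1 unit = 1 mm. Flip: y_m = 139.405 − y_svg.

**Shape 1** — `<line>` line segment, stroke `#ff8800` → engrave (S230, F3188). Machine vertices: (239.493,122.360) → (127.004,22.484). Open path.

**Shape 2** — `<circle>` circle, stroke `#ff8800` → engrave (S230, F3188). Machine vertices: (55.566,42.671) → (51.690,54.600) → (41.542,61.973) → (29.000,61.973) → (18.852,54.600) → (14.976,42.671) → (18.852,30.742) → (29.000,23.369) → (41.542,23.369) → (51.690,30.742) → (55.566,42.671). Closed: final G1 returns to the first vertex.

**Shape 3** — `<polygon>` closed polygon, stroke `#ff8800` → engrave (S230, F3188). Machine vertices: (139.974,21.989) → (212.336,127.253) → (270.467,112.282) → (174.196,82.841) → (139.974,21.989). Closed: final G1 returns to the first vertex.

**Shape 4** — `<path>` quadratic bezier, stroke `#ff8800` → engrave (S230, F3188). Control points (SVG): P0=(185.136,88.765), P1=(225.675,74.615), P2=(201.815,122.738); sampled at t=k/5. Machine vertices: (185.136,50.640) → (198.776,53.809) → (207.263,51.996) → (210.599,45.202) → (208.783,33.425) → (201.815,16.667). Open path.

**Shape 5** — `<polygon>` regular polygon, stroke `#ff8800` → engrave (S230, F3188). Machine vertices: (198.350,51.570) → (163.358,54.942) → (144.176,84.402) → (155.250,117.766) → (188.239,129.911) → (218.303,111.691) → (222.803,76.826) → (198.350,51.570). Closed: final G1 returns to the first vertex.

; Generated by LaserGRBL
G21
G90
G0 X239.493 Y122.360
M4 S230
G1 X127.004 Y22.484 F3188
G0 X55.566 Y42.671
M4 S230
G1 X51.690 Y54.600 F3188
G1 X41.542 Y61.973
G1 X29.000 Y61.973
G1 X18.852 Y54.600
G1 X14.976 Y42.671
G1 X18.852 Y30.742
G1 X29.000 Y23.369
G1 X41.542 Y23.369
G1 X51.690 Y30.742
G1 X55.566 Y42.671
G0 X139.974 Y21.989
M4 S230
G1 X212.336 Y127.253 F3188
G1 X270.467 Y112.282
G1 X174.196 Y82.841
G1 X139.974 Y21.989
G0 X185.136 Y50.640
M4 S230
G1 X198.776 Y53.809 F3188
G1 X207.263 Y51.996
G1 X210.599 Y45.202
G1 X208.783 Y33.425
G1 X201.815 Y16.667
G0 X198.350 Y51.570
M4 S230
G1 X163.358 Y54.942 F3188
G1 X144.176 Y84.402
G1 X155.250 Y117.766
G1 X188.239 Y129.911
G1 X218.303 Y111.691
G1 X222.803 Y76.826
G1 X198.350 Y51.570
M5
G0 X0.000 Y0.000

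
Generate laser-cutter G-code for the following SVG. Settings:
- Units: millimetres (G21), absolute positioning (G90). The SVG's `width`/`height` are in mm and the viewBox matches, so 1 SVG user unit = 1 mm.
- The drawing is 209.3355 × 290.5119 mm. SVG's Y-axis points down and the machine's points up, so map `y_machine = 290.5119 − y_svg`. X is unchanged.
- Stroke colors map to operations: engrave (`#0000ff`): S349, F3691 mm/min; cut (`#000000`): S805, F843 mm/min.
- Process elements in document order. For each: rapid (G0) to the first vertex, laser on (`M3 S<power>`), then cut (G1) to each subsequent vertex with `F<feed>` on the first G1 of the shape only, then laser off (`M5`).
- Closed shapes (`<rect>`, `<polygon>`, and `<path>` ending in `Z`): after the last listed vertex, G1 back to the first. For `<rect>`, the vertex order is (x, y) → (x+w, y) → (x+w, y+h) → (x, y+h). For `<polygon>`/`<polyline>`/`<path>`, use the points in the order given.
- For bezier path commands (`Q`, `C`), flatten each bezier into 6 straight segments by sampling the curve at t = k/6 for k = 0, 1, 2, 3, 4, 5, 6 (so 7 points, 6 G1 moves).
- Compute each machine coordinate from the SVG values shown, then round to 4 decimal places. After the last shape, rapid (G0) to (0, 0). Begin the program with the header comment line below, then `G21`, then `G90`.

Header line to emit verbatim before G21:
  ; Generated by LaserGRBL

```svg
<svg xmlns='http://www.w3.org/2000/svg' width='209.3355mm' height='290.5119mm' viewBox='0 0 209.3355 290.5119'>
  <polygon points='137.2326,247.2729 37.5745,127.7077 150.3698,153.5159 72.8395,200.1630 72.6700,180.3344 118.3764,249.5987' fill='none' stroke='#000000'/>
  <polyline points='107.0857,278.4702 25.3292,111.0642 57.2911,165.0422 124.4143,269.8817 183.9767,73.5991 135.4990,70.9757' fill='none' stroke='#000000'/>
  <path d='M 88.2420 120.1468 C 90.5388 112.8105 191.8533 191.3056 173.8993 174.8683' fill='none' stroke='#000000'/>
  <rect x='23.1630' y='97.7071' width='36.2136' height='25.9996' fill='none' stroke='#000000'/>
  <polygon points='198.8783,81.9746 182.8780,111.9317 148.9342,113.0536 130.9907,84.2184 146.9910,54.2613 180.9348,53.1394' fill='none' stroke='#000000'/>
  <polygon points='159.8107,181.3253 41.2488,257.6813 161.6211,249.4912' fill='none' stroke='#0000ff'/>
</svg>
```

viewBox `0 0 209.3355 290.5119` with mm width/height → 1 unit = 1 mm. Flip: y_m = 290.5119 − y_svg.

**Shape 1** — `<polygon>` closed polygon, stroke `#000000` → cut (S805, F843). Machine vertices: (137.2326,43.2390) → (37.5745,162.8042) → (150.3698,136.9960) → (72.8395,90.3489) → (72.6700,110.1775) → (118.3764,40.9132) → (137.2326,43.2390). Closed: final G1 returns to the first vertex.

**Shape 2** — `<polyline>` open polyline, stroke `#000000` → cut (S805, F843). Machine vertices: (107.0857,12.0417) → (25.3292,179.4477) → (57.2911,125.4697) → (124.4143,20.6302) → (183.9767,216.9128) → (135.4990,219.5362). Open path.

**Shape 3** — `<path>` cubic bezier, stroke `#000000` → cut (S805, F843). Control points (SVG): P0=(88.2420,120.1468), P1=(90.5388,112.8105), P2=(191.8533,191.3056), P3=(173.8993,174.8683); sampled at t=k/6. Machine vertices: (88.2420,170.3651) → (96.6313,167.7175) → (115.4600,155.7859) → (138.6647,139.5915) → (160.1818,124.1555) → (173.9478,114.4991) → (173.8993,115.6436). Open path.

**Shape 4** — `<rect>` rectangle, stroke `#000000` → cut (S805, F843). Machine vertices: (23.1630,192.8048) → (59.3766,192.8048) → (59.3766,166.8052) → (23.1630,166.8052) → (23.1630,192.8048). Closed: final G1 returns to the first vertex.

**Shape 5** — `<polygon>` regular polygon, stroke `#000000` → cut (S805, F843). Machine vertices: (198.8783,208.5373) → (182.8780,178.5802) → (148.9342,177.4583) → (130.9907,206.2935) → (146.9910,236.2506) → (180.9348,237.3725) → (198.8783,208.5373). Closed: final G1 returns to the first vertex.

**Shape 6** — `<polygon>` closed polygon, stroke `#0000ff` → engrave (S349, F3691). Machine vertices: (159.8107,109.1866) → (41.2488,32.8306) → (161.6211,41.0207) → (159.8107,109.1866). Closed: final G1 returns to the first vertex.

; Generated by LaserGRBL
G21
G90
G0 X137.2326 Y43.2390
M3 S805
G1 X37.5745 Y162.8042 F843
G1 X150.3698 Y136.9960
G1 X72.8395 Y90.3489
G1 X72.6700 Y110.1775
G1 X118.3764 Y40.9132
G1 X137.2326 Y43.2390
M5
G0 X107.0857 Y12.0417
M3 S805
G1 X25.3292 Y179.4477 F843
G1 X57.2911 Y125.4697
G1 X124.4143 Y20.6302
G1 X183.9767 Y216.9128
G1 X135.4990 Y219.5362
M5
G0 X88.2420 Y170.3651
M3 S805
G1 X96.6313 Y167.7175 F843
G1 X115.4600 Y155.7859
G1 X138.6647 Y139.5915
G1 X160.1818 Y124.1555
G1 X173.9478 Y114.4991
G1 X173.8993 Y115.6436
M5
G0 X23.1630 Y192.8048
M3 S805
G1 X59.3766 Y192.8048 F843
G1 X59.3766 Y166.8052
G1 X23.1630 Y166.8052
G1 X23.1630 Y192.8048
M5
G0 X198.8783 Y208.5373
M3 S805
G1 X182.8780 Y178.5802 F843
G1 X148.9342 Y177.4583
G1 X130.9907 Y206.2935
G1 X146.9910 Y236.2506
G1 X180.9348 Y237.3725
G1 X198.8783 Y208.5373
M5
G0 X159.8107 Y109.1866
M3 S349
G1 X41.2488 Y32.8306 F3691
G1 X161.6211 Y41.0207
G1 X159.8107 Y109.1866
M5
G0 X0.0000 Y0.0000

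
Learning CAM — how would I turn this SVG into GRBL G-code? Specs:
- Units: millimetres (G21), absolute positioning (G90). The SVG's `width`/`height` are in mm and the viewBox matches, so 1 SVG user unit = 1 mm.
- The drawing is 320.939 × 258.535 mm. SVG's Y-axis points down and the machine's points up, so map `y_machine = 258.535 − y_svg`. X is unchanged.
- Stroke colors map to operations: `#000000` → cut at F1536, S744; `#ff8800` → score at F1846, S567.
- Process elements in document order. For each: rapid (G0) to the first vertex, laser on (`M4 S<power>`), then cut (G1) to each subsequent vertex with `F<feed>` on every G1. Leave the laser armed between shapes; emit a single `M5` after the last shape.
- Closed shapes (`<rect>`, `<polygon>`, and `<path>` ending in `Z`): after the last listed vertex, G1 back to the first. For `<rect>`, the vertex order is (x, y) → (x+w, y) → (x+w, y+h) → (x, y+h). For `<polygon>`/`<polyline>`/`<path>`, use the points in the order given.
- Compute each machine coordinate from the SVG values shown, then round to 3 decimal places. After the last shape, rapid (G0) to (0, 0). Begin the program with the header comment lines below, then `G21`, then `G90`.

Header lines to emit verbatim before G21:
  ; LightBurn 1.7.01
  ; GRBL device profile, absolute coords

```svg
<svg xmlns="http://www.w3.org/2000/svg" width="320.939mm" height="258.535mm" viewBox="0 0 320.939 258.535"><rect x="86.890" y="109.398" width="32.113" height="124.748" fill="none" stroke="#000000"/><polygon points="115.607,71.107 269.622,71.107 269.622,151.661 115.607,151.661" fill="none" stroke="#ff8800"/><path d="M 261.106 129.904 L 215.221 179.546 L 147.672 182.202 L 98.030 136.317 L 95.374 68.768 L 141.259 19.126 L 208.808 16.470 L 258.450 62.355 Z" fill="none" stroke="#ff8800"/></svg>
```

; LightBurn 1.7.01
; GRBL device profile, absolute coords
G21
G90
G0 X86.890 Y149.137
M4 S744
G1 X119.003 Y149.137 F1536
G1 X119.003 Y24.389 F1536
G1 X86.890 Y24.389 F1536
G1 X86.890 Y149.137 F1536
G0 X115.607 Y187.428
M4 S567
G1 X269.622 Y187.428 F1846
G1 X269.622 Y106.874 F1846
G1 X115.607 Y106.874 F1846
G1 X115.607 Y187.428 F1846
G0 X261.106 Y128.631
M4 S567
G1 X215.221 Y78.989 F1846
G1 X147.672 Y76.333 F1846
G1 X98.030 Y122.218 F1846
G1 X95.374 Y189.767 F1846
G1 X141.259 Y239.409 F1846
G1 X208.808 Y242.065 F1846
G1 X258.450 Y196.180 F1846
G1 X261.106 Y128.631 F1846
M5
G0 X0.000 Y0.000

Since the viewBox matches the mm dimensions, user units are millimetres directly. The only transform is the Y-flip y_m = 258.535 − y_svg.

Shape 1 is a rectangle drawn with `<rect>`. Its stroke #000000 means cut at S744, F1536. After flipping Y the toolpath is (86.890,149.137) → (119.003,149.137) → (119.003,24.389) → (86.890,24.389) → (86.890,149.137), returning to the start.

Shape 2 is a rectangle drawn with `<polygon>`. Its stroke #ff8800 means score at S567, F1846. After flipping Y the toolpath is (115.607,187.428) → (269.622,187.428) → (269.622,106.874) → (115.607,106.874) → (115.607,187.428), returning to the start.

Shape 3 is a regular polygon drawn with `<path>`. Its stroke #ff8800 means score at S567, F1846. After flipping Y the toolpath is (261.106,128.631) → (215.221,78.989) → (147.672,76.333) → (98.030,122.218) → (95.374,189.767) → (141.259,239.409) → (208.808,242.065) → (258.450,196.180) → (261.106,128.631), returning to the start.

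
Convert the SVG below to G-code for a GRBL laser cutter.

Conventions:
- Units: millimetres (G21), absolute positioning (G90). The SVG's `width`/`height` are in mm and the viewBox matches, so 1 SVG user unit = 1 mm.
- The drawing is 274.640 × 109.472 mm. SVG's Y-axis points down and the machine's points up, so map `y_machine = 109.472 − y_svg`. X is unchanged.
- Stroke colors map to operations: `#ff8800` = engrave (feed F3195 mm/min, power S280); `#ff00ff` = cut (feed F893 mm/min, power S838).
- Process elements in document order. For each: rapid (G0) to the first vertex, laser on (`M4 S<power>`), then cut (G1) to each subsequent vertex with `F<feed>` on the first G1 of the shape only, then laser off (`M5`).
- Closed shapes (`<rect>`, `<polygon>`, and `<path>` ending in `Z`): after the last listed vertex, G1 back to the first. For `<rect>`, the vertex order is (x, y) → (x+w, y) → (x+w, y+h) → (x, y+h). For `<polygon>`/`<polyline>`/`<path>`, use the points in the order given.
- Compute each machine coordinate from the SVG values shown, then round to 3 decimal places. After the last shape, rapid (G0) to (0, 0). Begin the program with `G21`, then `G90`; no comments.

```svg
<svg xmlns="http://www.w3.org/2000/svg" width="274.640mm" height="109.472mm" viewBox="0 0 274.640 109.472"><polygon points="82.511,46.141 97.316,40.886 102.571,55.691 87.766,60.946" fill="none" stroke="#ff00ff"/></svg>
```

G21
G90
G0 X82.511 Y63.331
M4 S838
G1 X97.316 Y68.586 F893
G1 X102.571 Y53.781
G1 X87.766 Y48.526
G1 X82.511 Y63.331
M5
G0 X0.000 Y0.000

1 u = 1 mm; y_m = 109.472 − y.

[1] `<polygon>` regular polygon, #ff00ff→cut S838 F893: (82.511,63.331) → (97.316,68.586) → (102.571,53.781) → (87.766,48.526) → (82.511,63.331) (closed)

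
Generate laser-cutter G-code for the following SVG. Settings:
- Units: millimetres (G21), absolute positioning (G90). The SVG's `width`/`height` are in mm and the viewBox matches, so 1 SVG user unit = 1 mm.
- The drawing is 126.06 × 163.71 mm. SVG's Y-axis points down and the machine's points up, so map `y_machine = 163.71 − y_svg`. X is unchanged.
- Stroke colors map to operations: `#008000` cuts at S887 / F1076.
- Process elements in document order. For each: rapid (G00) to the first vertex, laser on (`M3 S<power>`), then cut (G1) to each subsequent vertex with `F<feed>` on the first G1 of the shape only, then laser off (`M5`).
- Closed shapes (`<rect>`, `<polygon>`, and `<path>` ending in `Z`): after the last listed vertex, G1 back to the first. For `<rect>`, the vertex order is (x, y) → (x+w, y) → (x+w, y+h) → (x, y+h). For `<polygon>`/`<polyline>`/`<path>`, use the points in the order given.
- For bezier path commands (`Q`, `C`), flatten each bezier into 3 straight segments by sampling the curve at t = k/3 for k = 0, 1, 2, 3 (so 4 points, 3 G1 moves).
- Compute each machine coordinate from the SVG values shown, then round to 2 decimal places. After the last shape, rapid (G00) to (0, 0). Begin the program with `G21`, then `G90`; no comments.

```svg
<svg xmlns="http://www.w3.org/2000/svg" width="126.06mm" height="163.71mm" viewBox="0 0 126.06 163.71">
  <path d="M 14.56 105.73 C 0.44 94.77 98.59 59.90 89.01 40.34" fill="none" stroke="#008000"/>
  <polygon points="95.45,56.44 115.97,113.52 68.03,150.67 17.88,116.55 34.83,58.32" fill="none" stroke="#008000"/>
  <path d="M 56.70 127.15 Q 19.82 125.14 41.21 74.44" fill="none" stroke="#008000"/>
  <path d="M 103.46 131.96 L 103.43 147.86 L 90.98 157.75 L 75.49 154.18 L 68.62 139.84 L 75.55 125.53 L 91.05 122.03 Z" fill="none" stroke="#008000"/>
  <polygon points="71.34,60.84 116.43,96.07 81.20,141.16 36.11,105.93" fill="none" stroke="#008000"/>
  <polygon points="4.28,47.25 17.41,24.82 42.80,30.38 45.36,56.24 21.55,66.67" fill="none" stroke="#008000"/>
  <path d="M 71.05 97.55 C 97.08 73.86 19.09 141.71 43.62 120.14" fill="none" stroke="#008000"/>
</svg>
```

G21
G90
G00 X14.56 Y57.98
M3 S887
G1 X29.72 Y75.46 F1076
G1 X70.83 Y100.16
G1 X89.01 Y123.37
M5
G00 X95.45 Y107.27
M3 S887
G1 X115.97 Y50.19 F1076
G1 X68.03 Y13.04
G1 X17.88 Y47.16
G1 X34.83 Y105.39
G1 X95.45 Y107.27
M5
G00 X56.70 Y36.56
M3 S887
G1 X38.59 Y43.31 F1076
G1 X33.42 Y60.88
G1 X41.21 Y89.27
M5
G00 X103.46 Y31.75
M3 S887
G1 X103.43 Y15.85 F1076
G1 X90.98 Y5.96
G1 X75.49 Y9.53
G1 X68.62 Y23.87
G1 X75.55 Y38.18
G1 X91.05 Y41.68
G1 X103.46 Y31.75
M5
G00 X71.34 Y102.87
M3 S887
G1 X116.43 Y67.64 F1076
G1 X81.20 Y22.55
G1 X36.11 Y57.78
G1 X71.34 Y102.87
M5
G00 X4.28 Y116.46
M3 S887
G1 X17.41 Y138.89 F1076
G1 X42.80 Y133.33
G1 X45.36 Y107.47
G1 X21.55 Y97.04
G1 X4.28 Y116.46
M5
G00 X71.05 Y66.16
M3 S887
G1 X70.06 Y66.04 F1076
G1 X45.61 Y45.10
G1 X43.62 Y43.57
M5
G00 X0.00 Y0.00

1 u = 1 mm; y_m = 163.71 − y.

[1] `<path>` cubic bezier, #008000→cut S887 F1076: (14.56,57.98) → (29.72,75.46) → (70.83,100.16) → (89.01,123.37)

[2] `<polygon>` regular polygon, #008000→cut S887 F1076: (95.45,107.27) → (115.97,50.19) → (68.03,13.04) → (17.88,47.16) → (34.83,105.39) → (95.45,107.27) (closed)

[3] `<path>` quadratic bezier, #008000→cut S887 F1076: (56.70,36.56) → (38.59,43.31) → (33.42,60.88) → (41.21,89.27)

[4] `<path>` regular polygon, #008000→cut S887 F1076: (103.46,31.75) → (103.43,15.85) → (90.98,5.96) → (75.49,9.53) → (68.62,23.87) → (75.55,38.18) → (91.05,41.68) → (103.46,31.75) (closed)

[5] `<polygon>` regular polygon, #008000→cut S887 F1076: (71.34,102.87) → (116.43,67.64) → (81.20,22.55) → (36.11,57.78) → (71.34,102.87) (closed)

[6] `<polygon>` regular polygon, #008000→cut S887 F1076: (4.28,116.46) → (17.41,138.89) → (42.80,133.33) → (45.36,107.47) → (21.55,97.04) → (4.28,116.46) (closed)

[7] `<path>` cubic bezier, #008000→cut S887 F1076: (71.05,66.16) → (70.06,66.04) → (45.61,45.10) → (43.62,43.57)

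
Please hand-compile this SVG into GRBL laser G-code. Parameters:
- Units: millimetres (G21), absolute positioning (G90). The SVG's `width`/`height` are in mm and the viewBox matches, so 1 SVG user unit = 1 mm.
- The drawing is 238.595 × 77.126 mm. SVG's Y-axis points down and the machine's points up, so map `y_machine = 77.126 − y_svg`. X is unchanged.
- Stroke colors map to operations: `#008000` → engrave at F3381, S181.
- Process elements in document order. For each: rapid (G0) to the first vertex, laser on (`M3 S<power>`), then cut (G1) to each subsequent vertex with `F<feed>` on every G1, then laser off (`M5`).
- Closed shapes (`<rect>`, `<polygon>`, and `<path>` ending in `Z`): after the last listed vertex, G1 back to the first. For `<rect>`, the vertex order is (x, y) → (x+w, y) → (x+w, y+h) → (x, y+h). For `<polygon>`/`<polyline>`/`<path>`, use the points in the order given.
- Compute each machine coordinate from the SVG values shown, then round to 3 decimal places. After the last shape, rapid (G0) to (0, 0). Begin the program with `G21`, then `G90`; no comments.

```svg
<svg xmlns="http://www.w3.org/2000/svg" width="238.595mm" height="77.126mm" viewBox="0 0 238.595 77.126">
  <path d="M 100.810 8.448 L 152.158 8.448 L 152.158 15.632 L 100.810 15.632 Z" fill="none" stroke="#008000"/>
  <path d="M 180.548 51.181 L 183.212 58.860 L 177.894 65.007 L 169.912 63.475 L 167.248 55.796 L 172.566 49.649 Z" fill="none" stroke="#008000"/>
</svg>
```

1 u = 1 mm; y_m = 77.126 − y.

[1] `<path>` rectangle, #008000→engrave S181 F3381: (100.810,68.678) → (152.158,68.678) → (152.158,61.494) → (100.810,61.494) → (100.810,68.678) (closed)

[2] `<path>` regular polygon, #008000→engrave S181 F3381: (180.548,25.945) → (183.212,18.266) → (177.894,12.119) → (169.912,13.651) → (167.248,21.330) → (172.566,27.477) → (180.548,25.945) (closed)

G21
G90
G0 X100.810 Y68.678
M3 S181
G1 X152.158 Y68.678 F3381
G1 X152.158 Y61.494 F3381
G1 X100.810 Y61.494 F3381
G1 X100.810 Y68.678 F3381
M5
G0 X180.548 Y25.945
M3 S181
G1 X183.212 Y18.266 F3381
G1 X177.894 Y12.119 F3381
G1 X169.912 Y13.651 F3381
G1 X167.248 Y21.330 F3381
G1 X172.566 Y27.477 F3381
G1 X180.548 Y25.945 F3381
M5
G0 X0.000 Y0.000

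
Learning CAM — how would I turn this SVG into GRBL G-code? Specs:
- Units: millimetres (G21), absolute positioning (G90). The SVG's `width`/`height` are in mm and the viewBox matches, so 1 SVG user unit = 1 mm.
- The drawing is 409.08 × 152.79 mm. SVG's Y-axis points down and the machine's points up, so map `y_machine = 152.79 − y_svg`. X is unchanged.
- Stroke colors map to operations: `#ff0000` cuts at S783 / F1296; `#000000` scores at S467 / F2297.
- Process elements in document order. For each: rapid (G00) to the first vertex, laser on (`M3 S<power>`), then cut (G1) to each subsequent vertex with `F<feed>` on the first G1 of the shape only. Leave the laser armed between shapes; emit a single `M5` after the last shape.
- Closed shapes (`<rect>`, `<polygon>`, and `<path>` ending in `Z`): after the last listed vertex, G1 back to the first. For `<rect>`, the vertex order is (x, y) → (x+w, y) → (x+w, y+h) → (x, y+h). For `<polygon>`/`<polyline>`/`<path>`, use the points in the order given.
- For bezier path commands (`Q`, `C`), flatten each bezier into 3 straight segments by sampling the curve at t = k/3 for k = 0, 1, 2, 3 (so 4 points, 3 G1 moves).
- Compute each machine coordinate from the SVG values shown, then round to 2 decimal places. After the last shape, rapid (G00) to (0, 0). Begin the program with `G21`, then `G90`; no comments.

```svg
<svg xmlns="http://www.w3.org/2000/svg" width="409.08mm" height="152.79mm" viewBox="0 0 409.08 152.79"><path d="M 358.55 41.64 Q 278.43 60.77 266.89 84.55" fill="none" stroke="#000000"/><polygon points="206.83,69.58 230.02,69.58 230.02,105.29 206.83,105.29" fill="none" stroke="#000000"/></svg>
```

G21
G90
G00 X358.55 Y111.15
M3 S467
G1 X312.76 Y97.88 F2297
G1 X282.20 Y83.58
G1 X266.89 Y68.24
G00 X206.83 Y83.21
M3 S467
G1 X230.02 Y83.21 F2297
G1 X230.02 Y47.50
G1 X206.83 Y47.50
G1 X206.83 Y83.21
M5
G00 X0.00 Y0.00

1 u = 1 mm; y_m = 152.79 − y.

[1] `<path>` quadratic bezier, #000000→score S467 F2297: (358.55,111.15) → (312.76,97.88) → (282.20,83.58) → (266.89,68.24)

[2] `<polygon>` rectangle, #000000→score S467 F2297: (206.83,83.21) → (230.02,83.21) → (230.02,47.50) → (206.83,47.50) → (206.83,83.21) (closed)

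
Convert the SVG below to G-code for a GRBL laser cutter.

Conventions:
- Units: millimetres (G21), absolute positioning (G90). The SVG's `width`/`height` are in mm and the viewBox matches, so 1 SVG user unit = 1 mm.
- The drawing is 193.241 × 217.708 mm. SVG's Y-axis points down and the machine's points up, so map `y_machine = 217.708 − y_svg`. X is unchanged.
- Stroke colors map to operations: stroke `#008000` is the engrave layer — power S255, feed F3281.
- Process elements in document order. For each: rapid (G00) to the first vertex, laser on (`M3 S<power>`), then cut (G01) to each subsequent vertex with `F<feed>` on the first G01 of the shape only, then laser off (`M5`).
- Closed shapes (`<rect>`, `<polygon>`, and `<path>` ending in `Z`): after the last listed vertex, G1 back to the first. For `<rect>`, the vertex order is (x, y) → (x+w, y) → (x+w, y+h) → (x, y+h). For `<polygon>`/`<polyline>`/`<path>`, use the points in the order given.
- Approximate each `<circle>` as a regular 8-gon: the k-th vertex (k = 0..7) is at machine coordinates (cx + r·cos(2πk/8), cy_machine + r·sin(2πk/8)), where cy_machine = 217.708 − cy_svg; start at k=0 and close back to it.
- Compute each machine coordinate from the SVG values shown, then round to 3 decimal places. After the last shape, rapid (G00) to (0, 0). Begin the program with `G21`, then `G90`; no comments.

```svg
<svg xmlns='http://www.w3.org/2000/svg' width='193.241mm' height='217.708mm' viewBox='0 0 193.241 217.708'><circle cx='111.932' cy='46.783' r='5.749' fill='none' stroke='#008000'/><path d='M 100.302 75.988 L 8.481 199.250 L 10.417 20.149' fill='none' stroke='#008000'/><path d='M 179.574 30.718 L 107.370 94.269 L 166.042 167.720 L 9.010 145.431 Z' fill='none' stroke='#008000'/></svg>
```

Since the viewBox matches the mm dimensions, user units are millimetres directly. The only transform is the Y-flip y_m = 217.708 − y_svg.

Shape 1 is a circle drawn with `<circle>`. Its stroke #008000 means engrave at S255, F3281. After flipping Y the toolpath is (117.681,170.925) → (115.997,174.990) → (111.932,176.674) → (107.867,174.990) → (106.183,170.925) → (107.867,166.860) → (111.932,165.176) → (115.997,166.860) → (117.681,170.925), returning to the start.

Shape 2 is a open polyline drawn with `<path>`. Its stroke #008000 means engrave at S255, F3281. After flipping Y the toolpath is (100.302,141.720) → (8.481,18.458) → (10.417,197.559).

Shape 3 is a closed polygon drawn with `<path>`. Its stroke #008000 means engrave at S255, F3281. After flipping Y the toolpath is (179.574,186.990) → (107.370,123.439) → (166.042,49.988) → (9.010,72.277) → (179.574,186.990), returning to the start.

G21
G90
G00 X117.681 Y170.925
M3 S255
G01 X115.997 Y174.990 F3281
G01 X111.932 Y176.674
G01 X107.867 Y174.990
G01 X106.183 Y170.925
G01 X107.867 Y166.860
G01 X111.932 Y165.176
G01 X115.997 Y166.860
G01 X117.681 Y170.925
M5
G00 X100.302 Y141.720
M3 S255
G01 X8.481 Y18.458 F3281
G01 X10.417 Y197.559
M5
G00 X179.574 Y186.990
M3 S255
G01 X107.370 Y123.439 F3281
G01 X166.042 Y49.988
G01 X9.010 Y72.277
G01 X179.574 Y186.990
M5
G00 X0.000 Y0.000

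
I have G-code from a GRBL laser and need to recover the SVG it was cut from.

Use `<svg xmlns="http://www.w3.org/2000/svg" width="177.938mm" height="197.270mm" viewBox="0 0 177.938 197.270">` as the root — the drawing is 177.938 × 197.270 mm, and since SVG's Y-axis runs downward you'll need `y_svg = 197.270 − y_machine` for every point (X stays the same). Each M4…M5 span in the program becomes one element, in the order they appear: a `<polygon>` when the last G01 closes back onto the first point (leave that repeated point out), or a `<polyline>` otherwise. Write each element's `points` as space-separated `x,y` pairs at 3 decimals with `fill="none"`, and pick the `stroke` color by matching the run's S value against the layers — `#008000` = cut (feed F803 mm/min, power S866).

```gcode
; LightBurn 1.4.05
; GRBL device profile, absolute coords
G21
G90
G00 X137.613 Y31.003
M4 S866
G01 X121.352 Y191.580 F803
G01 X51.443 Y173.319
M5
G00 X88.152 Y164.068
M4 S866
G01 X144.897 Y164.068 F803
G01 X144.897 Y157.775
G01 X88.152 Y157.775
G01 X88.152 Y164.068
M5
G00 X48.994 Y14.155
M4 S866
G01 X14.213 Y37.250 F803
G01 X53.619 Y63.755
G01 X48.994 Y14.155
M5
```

y_svg = 197.270 − y_m. Every run uses S866, so all elements get stroke `#008000` (cut).

[1] open run; points: 137.613,166.267 121.352,5.690 51.443,23.951

[2] closed run; points: 88.152,33.202 144.897,33.202 144.897,39.495 88.152,39.495

[3] closed run; points: 48.994,183.115 14.213,160.020 53.619,133.515

<svg xmlns="http://www.w3.org/2000/svg" width="177.938mm" height="197.270mm" viewBox="0 0 177.938 197.270">
  <polyline points="137.613,166.267 121.352,5.690 51.443,23.951" fill="none" stroke="#008000"/>
  <polygon points="88.152,33.202 144.897,33.202 144.897,39.495 88.152,39.495" fill="none" stroke="#008000"/>
  <polygon points="48.994,183.115 14.213,160.020 53.619,133.515" fill="none" stroke="#008000"/>
</svg>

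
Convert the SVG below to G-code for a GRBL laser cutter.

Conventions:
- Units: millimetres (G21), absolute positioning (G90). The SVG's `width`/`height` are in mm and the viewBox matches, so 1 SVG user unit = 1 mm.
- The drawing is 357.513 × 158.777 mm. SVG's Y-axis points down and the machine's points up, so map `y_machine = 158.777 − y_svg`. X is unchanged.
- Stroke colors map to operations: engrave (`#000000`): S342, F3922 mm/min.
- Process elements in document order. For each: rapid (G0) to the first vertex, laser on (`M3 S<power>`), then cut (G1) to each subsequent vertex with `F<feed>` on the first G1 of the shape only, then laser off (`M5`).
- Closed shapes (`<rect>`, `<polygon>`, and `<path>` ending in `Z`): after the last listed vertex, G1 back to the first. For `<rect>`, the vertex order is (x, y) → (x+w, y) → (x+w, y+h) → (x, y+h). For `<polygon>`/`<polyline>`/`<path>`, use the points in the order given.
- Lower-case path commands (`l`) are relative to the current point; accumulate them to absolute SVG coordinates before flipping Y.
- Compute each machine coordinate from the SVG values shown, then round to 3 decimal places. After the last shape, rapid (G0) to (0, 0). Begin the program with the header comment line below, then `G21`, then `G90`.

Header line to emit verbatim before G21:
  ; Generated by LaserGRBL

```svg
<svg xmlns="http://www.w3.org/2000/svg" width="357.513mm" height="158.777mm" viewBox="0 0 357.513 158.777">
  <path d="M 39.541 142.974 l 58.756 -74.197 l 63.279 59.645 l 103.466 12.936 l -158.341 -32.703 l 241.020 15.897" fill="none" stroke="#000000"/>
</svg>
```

1 u = 1 mm; y_m = 158.777 − y.

[1] `<path>` open polyline, #000000→engrave S342 F3922: (39.541,15.803) → (98.297,90.000) → (161.576,30.355) → (265.042,17.419) → (106.701,50.122) → (347.721,34.225)

; Generated by LaserGRBL
G21
G90
G0 X39.541 Y15.803
M3 S342
G1 X98.297 Y90.000 F3922
G1 X161.576 Y30.355
G1 X265.042 Y17.419
G1 X106.701 Y50.122
G1 X347.721 Y34.225
M5
G0 X0.000 Y0.000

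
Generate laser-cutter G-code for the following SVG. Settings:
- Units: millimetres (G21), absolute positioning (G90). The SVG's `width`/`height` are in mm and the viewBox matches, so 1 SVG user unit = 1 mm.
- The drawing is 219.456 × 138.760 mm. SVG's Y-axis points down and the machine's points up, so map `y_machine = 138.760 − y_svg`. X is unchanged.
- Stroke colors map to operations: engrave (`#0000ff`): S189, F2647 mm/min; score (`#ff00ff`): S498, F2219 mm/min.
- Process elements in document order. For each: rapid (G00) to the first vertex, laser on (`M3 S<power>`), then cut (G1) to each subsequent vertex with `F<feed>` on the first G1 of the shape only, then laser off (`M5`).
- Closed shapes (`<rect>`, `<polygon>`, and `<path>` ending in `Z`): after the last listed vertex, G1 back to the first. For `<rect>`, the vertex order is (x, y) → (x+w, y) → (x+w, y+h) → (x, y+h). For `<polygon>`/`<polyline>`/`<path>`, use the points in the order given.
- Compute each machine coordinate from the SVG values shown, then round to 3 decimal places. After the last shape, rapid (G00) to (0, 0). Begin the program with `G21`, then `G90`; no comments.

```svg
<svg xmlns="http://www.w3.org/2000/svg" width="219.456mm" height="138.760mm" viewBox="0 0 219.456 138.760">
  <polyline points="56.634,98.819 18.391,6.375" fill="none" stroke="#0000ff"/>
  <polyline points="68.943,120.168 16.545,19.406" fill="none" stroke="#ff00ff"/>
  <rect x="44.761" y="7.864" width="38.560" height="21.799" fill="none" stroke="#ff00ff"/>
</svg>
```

G21
G90
G00 X56.634 Y39.941
M3 S189
G1 X18.391 Y132.385 F2647
M5
G00 X68.943 Y18.592
M3 S498
G1 X16.545 Y119.354 F2219
M5
G00 X44.761 Y130.896
M3 S498
G1 X83.321 Y130.896 F2219
G1 X83.321 Y109.097
G1 X44.761 Y109.097
G1 X44.761 Y130.896
M5
G00 X0.000 Y0.000

Since the viewBox matches the mm dimensions, user units are millimetres directly. The only transform is the Y-flip y_m = 138.760 − y_svg.

Shape 1 is a line segment drawn with `<polyline>`. Its stroke #0000ff means engrave at S189, F2647. After flipping Y the toolpath is (56.634,39.941) → (18.391,132.385).

Shape 2 is a line segment drawn with `<polyline>`. Its stroke #ff00ff means score at S498, F2219. After flipping Y the toolpath is (68.943,18.592) → (16.545,119.354).

Shape 3 is a rectangle drawn with `<rect>`. Its stroke #ff00ff means score at S498, F2219. After flipping Y the toolpath is (44.761,130.896) → (83.321,130.896) → (83.321,109.097) → (44.761,109.097) → (44.761,130.896), returning to the start.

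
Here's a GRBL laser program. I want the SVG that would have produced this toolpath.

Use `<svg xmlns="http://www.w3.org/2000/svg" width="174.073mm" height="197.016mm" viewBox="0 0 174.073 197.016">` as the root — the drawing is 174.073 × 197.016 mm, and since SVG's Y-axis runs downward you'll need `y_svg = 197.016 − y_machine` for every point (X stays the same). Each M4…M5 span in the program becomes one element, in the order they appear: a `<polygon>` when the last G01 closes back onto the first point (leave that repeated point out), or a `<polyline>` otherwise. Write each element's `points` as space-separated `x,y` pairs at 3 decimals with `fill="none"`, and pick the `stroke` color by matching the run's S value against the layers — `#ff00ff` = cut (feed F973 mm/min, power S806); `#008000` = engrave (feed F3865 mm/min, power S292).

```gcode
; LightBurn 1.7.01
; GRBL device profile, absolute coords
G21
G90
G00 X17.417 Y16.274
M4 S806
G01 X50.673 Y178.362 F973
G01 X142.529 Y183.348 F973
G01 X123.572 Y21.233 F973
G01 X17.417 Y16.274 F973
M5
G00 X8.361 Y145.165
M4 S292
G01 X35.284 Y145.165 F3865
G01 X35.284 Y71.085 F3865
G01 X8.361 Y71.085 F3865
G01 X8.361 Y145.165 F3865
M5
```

<svg xmlns="http://www.w3.org/2000/svg" width="174.073mm" height="197.016mm" viewBox="0 0 174.073 197.016">
  <polygon points="17.417,180.742 50.673,18.654 142.529,13.668 123.572,175.783" fill="none" stroke="#ff00ff"/>
  <polygon points="8.361,51.851 35.284,51.851 35.284,125.931 8.361,125.931" fill="none" stroke="#008000"/>
</svg>

Each laser-on run becomes one SVG element. Flip Y back into SVG space with y_svg = 197.016 − y_machine.

Run 1: S806 ⇒ cut layer `#ff00ff`. The run returns to its start, so emit a `<polygon>` with points (Y-flipped): 17.417,180.742 50.673,18.654 142.529,13.668 123.572,175.783.

Run 2: the run's S292 means `#008000` (engrave). The run returns to its start, so emit a `<polygon>` with points (Y-flipped): 8.361,51.851 35.284,51.851 35.284,125.931 8.361,125.931.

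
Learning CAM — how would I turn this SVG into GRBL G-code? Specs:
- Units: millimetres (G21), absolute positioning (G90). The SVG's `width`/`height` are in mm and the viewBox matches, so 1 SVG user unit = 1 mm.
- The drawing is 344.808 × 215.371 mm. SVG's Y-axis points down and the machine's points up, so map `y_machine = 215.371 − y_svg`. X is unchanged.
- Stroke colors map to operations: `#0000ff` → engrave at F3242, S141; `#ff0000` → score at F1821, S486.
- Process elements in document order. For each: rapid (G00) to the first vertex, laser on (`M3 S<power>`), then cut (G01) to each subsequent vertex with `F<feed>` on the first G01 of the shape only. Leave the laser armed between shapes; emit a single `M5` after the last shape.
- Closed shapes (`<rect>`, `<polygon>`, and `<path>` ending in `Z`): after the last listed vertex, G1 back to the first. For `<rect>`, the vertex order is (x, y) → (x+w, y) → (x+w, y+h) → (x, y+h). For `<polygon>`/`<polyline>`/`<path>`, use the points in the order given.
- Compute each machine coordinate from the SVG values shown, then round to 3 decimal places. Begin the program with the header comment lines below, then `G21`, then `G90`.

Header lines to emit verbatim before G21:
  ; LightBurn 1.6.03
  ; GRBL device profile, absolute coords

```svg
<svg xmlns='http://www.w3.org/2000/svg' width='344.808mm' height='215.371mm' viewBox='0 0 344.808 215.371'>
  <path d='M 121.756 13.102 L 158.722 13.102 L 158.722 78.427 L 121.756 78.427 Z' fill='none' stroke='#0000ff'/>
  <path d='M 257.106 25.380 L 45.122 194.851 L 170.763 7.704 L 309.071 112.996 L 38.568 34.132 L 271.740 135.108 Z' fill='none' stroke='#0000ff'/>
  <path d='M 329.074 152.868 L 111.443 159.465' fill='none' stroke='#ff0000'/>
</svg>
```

; LightBurn 1.6.03
; GRBL device profile, absolute coords
G21
G90
G00 X121.756 Y202.269
M3 S141
G01 X158.722 Y202.269 F3242
G01 X158.722 Y136.944
G01 X121.756 Y136.944
G01 X121.756 Y202.269
G00 X257.106 Y189.991
M3 S141
G01 X45.122 Y20.520 F3242
G01 X170.763 Y207.667
G01 X309.071 Y102.375
G01 X38.568 Y181.239
G01 X271.740 Y80.263
G01 X257.106 Y189.991
G00 X329.074 Y62.503
M3 S486
G01 X111.443 Y55.906 F1821
M5

Since the viewBox matches the mm dimensions, user units are millimetres directly. The only transform is the Y-flip y_m = 215.371 − y_svg.

Shape 1 is a rectangle drawn with `<path>`. Its stroke #0000ff means engrave at S141, F3242. After flipping Y the toolpath is (121.756,202.269) → (158.722,202.269) → (158.722,136.944) → (121.756,136.944) → (121.756,202.269), returning to the start.

Shape 2 is a closed polygon drawn with `<path>`. Its stroke #0000ff means engrave at S141, F3242. After flipping Y the toolpath is (257.106,189.991) → (45.122,20.520) → (170.763,207.667) → (309.071,102.375) → (38.568,181.239) → (271.740,80.263) → (257.106,189.991), returning to the start.

Shape 3 is a line segment drawn with `<path>`. Its stroke #ff0000 means score at S486, F1821. After flipping Y the toolpath is (329.074,62.503) → (111.443,55.906).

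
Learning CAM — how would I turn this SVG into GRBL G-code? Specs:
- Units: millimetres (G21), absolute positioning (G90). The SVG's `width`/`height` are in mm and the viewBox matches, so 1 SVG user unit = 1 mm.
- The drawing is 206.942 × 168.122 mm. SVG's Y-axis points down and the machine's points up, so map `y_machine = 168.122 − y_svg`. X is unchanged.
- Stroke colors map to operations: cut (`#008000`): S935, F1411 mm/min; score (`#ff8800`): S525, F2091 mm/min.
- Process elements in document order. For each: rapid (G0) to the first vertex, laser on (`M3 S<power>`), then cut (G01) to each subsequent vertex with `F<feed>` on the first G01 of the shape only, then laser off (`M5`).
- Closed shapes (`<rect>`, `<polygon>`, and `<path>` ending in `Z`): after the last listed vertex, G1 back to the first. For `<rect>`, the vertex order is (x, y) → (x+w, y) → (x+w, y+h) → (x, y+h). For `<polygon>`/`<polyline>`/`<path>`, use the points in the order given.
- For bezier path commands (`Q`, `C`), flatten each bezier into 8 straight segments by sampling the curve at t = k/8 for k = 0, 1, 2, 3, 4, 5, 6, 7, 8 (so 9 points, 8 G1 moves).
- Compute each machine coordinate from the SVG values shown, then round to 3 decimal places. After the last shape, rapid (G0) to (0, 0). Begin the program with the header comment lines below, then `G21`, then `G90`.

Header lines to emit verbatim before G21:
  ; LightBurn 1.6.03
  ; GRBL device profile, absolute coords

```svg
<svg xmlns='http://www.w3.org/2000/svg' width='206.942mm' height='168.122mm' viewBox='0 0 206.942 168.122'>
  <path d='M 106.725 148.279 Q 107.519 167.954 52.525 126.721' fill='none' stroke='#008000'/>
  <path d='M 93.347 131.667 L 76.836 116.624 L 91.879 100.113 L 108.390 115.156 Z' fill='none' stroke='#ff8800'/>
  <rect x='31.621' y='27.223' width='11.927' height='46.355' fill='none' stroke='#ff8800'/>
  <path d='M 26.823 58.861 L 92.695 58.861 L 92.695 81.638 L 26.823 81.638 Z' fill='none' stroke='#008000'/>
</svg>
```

viewBox `0 0 206.942 168.122` with mm width/height → 1 unit = 1 mm. Flip: y_m = 168.122 − y_svg.

**Shape 1** — `<path>` quadratic bezier, stroke `#008000` → cut (S935, F1411). Control points (SVG): P0=(106.725,148.279), P1=(107.519,167.954), P2=(52.525,126.721); sampled at t=k/8. Machine vertices: (106.725,19.843) → (106.052,15.876) → (103.635,13.812) → (99.475,13.652) → (93.572,15.395) → (85.925,19.041) → (76.535,24.591) → (65.402,32.044) → (52.525,41.401). Open path.

**Shape 2** — `<path>` regular polygon, stroke `#ff8800` → score (S525, F2091). Machine vertices: (93.347,36.455) → (76.836,51.498) → (91.879,68.009) → (108.390,52.966) → (93.347,36.455). Closed: final G1 returns to the first vertex.

**Shape 3** — `<rect>` rectangle, stroke `#ff8800` → score (S525, F2091). Machine vertices: (31.621,140.899) → (43.548,140.899) → (43.548,94.544) → (31.621,94.544) → (31.621,140.899). Closed: final G1 returns to the first vertex.

**Shape 4** — `<path>` rectangle, stroke `#008000` → cut (S935, F1411). Machine vertices: (26.823,109.261) → (92.695,109.261) → (92.695,86.484) → (26.823,86.484) → (26.823,109.261). Closed: final G1 returns to the first vertex.

; LightBurn 1.6.03
; GRBL device profile, absolute coords
G21
G90
G0 X106.725 Y19.843
M3 S935
G01 X106.052 Y15.876 F1411
G01 X103.635 Y13.812
G01 X99.475 Y13.652
G01 X93.572 Y15.395
G01 X85.925 Y19.041
G01 X76.535 Y24.591
G01 X65.402 Y32.044
G01 X52.525 Y41.401
M5
G0 X93.347 Y36.455
M3 S525
G01 X76.836 Y51.498 F2091
G01 X91.879 Y68.009
G01 X108.390 Y52.966
G01 X93.347 Y36.455
M5
G0 X31.621 Y140.899
M3 S525
G01 X43.548 Y140.899 F2091
G01 X43.548 Y94.544
G01 X31.621 Y94.544
G01 X31.621 Y140.899
M5
G0 X26.823 Y109.261
M3 S935
G01 X92.695 Y109.261 F1411
G01 X92.695 Y86.484
G01 X26.823 Y86.484
G01 X26.823 Y109.261
M5
G0 X0.000 Y0.000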